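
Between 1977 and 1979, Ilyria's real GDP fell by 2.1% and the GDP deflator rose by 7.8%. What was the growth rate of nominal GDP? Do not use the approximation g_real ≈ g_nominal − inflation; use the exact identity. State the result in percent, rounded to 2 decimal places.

5.54%

(1 + g_nom) = (1 + g_real)(1 + π) = 0.9790 × 1.0780 = 1.05536.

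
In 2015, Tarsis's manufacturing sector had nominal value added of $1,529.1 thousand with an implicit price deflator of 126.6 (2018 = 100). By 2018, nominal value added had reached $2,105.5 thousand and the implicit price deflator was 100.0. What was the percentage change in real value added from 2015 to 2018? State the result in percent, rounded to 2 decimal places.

Real value added 2015 = 1529.1 / 1.266 = 1207.82.
Real value added 2018 = 2105.5 / 1.000 = 2105.50.
Real growth = 2105.50 / 1207.82 − 1 = 0.7432.

74.32%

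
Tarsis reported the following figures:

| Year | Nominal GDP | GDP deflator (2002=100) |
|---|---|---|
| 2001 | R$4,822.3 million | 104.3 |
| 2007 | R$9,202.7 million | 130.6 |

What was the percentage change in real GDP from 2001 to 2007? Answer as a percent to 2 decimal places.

52.41%

Real GDP 2001 = 4822.3 / 1.043 = 4623.49.
Real GDP 2007 = 9202.7 / 1.306 = 7046.48.
Real growth = 7046.48 / 4623.49 − 1 = 0.5241.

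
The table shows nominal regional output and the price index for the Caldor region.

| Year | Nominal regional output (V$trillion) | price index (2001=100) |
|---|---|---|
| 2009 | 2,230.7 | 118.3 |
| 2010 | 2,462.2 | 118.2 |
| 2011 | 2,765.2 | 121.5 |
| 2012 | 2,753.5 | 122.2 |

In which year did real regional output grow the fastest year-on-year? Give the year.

2010

2010: real = 2462.2/1.182 = 2083.08; growth vs 2009 (1885.63) = 10.47%.
2011: real = 2765.2/1.215 = 2275.88; growth vs 2010 (2083.08) = 9.26%.
2012: real = 2753.5/1.222 = 2253.27; growth vs 2011 (2275.88) = -0.99%.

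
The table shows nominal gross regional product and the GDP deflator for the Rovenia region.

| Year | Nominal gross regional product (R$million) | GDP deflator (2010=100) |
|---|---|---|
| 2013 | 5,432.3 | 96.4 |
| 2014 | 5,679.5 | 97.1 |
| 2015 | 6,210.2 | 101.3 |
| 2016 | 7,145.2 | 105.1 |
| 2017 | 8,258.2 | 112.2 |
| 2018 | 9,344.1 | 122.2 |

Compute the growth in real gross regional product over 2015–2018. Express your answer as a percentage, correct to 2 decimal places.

Real gross regional product 2015 = 6210.2/1.013 = 6130.50.
Real gross regional product 2018 = 9344.1/1.222 = 7646.56.
Change = 7646.56/6130.50 − 1 = 0.2473.

24.73%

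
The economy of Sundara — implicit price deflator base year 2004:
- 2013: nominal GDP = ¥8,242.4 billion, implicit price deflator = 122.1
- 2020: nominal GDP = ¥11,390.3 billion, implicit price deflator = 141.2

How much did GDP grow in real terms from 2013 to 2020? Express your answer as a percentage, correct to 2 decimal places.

19.50%

Deflate each year: 2013 → 8242.4/1.221 = 6750.53; 2020 → 11390.3/1.412 = 8066.78.
So real GDP changed by 8066.78/6750.53 − 1 = 0.1950, i.e. 19.50%.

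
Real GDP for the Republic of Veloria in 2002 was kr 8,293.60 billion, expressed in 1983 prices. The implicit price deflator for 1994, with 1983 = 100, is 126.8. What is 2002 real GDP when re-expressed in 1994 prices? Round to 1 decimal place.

kr 10,516.3 billion

Real GDP in 1994 prices = Real GDP in 1983 prices × (P_1994/P_1983) = 8293.60 × 1.268 = 10516.28.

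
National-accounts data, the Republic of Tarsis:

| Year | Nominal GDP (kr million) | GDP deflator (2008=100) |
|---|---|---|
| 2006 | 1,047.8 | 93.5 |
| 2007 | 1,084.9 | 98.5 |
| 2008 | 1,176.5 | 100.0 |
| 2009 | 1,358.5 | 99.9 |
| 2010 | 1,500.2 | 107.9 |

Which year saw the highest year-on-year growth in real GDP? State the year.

2009

2007: real = 1084.9/0.985 = 1101.42; growth vs 2006 (1120.64) = -1.72%.
2008: real = 1176.5/1.000 = 1176.50; growth vs 2007 (1101.42) = 6.82%.
2009: real = 1358.5/0.999 = 1359.86; growth vs 2008 (1176.50) = 15.59%.
2010: real = 1500.2/1.079 = 1390.36; growth vs 2009 (1359.86) = 2.24%.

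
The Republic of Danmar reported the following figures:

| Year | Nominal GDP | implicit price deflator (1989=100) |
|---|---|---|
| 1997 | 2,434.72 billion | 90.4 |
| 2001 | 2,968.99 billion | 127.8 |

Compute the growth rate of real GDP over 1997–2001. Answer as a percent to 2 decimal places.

Real GDP 1997 = 2434.72 / 0.904 = 2693.27.
Real GDP 2001 = 2968.99 / 1.278 = 2323.15.
Real growth = 2323.15 / 2693.27 − 1 = -0.1374.

-13.74%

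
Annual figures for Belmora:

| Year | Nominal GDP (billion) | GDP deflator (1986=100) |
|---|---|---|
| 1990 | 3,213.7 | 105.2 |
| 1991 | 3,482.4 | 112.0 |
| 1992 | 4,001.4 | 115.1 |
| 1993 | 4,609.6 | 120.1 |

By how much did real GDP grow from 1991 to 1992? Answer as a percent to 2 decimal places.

Real GDP 1991 = 3482.4/1.120 = 3109.29.
Real GDP 1992 = 4001.4/1.151 = 3476.46.
Change = 3476.46/3109.29 − 1 = 0.1181.

11.81%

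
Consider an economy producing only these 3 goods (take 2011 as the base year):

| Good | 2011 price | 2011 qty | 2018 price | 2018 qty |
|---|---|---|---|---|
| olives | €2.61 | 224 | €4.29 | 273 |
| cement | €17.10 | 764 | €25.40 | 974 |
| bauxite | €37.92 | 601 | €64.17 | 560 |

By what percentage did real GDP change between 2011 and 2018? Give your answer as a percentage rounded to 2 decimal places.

Real GDP 2011 = Nominal GDP 2011 = 2.61·224 + 17.10·764 + 37.92·601 = 36438.96.
Real GDP 2018 (at 2011 prices) = 2.61·273 + 17.10·974 + 37.92·560 = 38603.13.
Real growth = 38603.13/36438.96 − 1 = 0.0594.

5.94%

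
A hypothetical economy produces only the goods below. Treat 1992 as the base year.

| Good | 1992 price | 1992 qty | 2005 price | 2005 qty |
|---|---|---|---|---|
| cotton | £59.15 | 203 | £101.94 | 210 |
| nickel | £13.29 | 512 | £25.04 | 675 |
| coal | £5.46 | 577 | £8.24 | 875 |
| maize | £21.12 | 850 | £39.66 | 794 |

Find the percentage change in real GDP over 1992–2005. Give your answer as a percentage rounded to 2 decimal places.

7.58%

Real GDP 1992 = Nominal GDP 1992 = 59.15·203 + 13.29·512 + 5.46·577 + 21.12·850 = 39914.35.
Real GDP 2005 (at 1992 prices) = 59.15·210 + 13.29·675 + 5.46·875 + 21.12·794 = 42939.03.
Real growth = 42939.03/39914.35 − 1 = 0.0758.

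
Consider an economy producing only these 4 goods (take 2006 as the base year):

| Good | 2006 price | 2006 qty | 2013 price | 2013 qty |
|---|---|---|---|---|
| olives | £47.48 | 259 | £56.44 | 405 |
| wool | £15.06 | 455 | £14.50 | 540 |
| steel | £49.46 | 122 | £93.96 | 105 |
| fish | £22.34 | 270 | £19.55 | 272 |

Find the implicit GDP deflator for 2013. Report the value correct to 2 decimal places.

118.74

Nominal GDP 2013 = 56.44·405 + 14.50·540 + 93.96·105 + 19.55·272 = 45871.60.
Real GDP 2013 (at 2006 prices) = 47.48·405 + 15.06·540 + 49.46·105 + 22.34·272 = 38631.58.
Deflator = Nominal/Real × 100 = 45871.60/38631.58 × 100 = 118.741.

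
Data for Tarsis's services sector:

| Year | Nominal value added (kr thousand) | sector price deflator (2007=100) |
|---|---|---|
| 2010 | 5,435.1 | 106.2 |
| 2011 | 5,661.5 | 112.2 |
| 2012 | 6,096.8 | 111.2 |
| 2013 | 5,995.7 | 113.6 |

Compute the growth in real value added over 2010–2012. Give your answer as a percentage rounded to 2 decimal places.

7.13%

Real value added 2010 = 5435.1/1.062 = 5117.80.
Real value added 2012 = 6096.8/1.112 = 5482.73.
Change = 5482.73/5117.80 − 1 = 0.0713.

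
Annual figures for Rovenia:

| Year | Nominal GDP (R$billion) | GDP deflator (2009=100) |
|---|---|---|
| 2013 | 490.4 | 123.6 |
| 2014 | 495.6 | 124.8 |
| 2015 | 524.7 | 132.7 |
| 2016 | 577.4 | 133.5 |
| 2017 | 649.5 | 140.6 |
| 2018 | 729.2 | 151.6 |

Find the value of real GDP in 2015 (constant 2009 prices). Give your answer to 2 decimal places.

Real GDP 2015 = 524.7 / 1.327 = 395.40.

R$395.40 billion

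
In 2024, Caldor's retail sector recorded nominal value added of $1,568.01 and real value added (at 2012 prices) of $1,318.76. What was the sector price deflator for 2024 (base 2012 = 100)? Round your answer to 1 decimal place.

sector price deflator = (Nominal / Real) × 100 = 1568.01 / 1318.76 × 100 = 118.90.

118.9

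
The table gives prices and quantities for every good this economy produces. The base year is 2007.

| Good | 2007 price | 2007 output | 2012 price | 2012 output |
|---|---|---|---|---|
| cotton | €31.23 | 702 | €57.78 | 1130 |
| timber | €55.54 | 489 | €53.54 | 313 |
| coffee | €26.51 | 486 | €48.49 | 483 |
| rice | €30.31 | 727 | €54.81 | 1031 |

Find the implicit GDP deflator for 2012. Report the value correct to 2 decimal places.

Nominal GDP 2012 = 57.78·1130 + 53.54·313 + 48.49·483 + 54.81·1031 = 161979.20.
Real GDP 2012 (at 2007 prices) = 31.23·1130 + 55.54·313 + 26.51·483 + 30.31·1031 = 96727.86.
Deflator = Nominal/Real × 100 = 161979.20/96727.86 × 100 = 167.459.

167.46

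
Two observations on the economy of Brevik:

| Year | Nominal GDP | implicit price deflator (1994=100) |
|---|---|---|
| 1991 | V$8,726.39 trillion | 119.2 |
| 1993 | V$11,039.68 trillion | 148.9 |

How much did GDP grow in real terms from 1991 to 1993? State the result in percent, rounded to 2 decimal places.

1.28%

Real GDP 1991 = 8726.39 / 1.192 = 7320.80.
Real GDP 1993 = 11039.68 / 1.489 = 7414.16.
Real growth = 7414.16 / 7320.80 − 1 = 0.0128.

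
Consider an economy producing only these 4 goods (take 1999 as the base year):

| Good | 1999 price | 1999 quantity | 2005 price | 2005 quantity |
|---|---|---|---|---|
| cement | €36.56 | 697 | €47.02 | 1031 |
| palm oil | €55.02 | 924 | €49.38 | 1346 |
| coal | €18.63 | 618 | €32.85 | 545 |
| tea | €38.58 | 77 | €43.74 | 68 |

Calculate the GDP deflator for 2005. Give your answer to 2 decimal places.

Nominal GDP 2005 = 47.02·1031 + 49.38·1346 + 32.85·545 + 43.74·68 = 135820.67.
Real GDP 2005 (at 1999 prices) = 36.56·1031 + 55.02·1346 + 18.63·545 + 38.58·68 = 124527.07.
Deflator = Nominal/Real × 100 = 135820.67/124527.07 × 100 = 109.069.

109.07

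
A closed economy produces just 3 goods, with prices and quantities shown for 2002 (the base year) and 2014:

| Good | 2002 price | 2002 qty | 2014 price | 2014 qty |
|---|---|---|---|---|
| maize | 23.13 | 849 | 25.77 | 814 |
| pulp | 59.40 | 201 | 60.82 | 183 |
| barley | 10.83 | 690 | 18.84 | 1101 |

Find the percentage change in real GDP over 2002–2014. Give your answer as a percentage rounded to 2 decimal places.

Real GDP 2002 = Nominal GDP 2002 = 23.13·849 + 59.40·201 + 10.83·690 = 39049.47.
Real GDP 2014 (at 2002 prices) = 23.13·814 + 59.40·183 + 10.83·1101 = 41621.85.
Real growth = 41621.85/39049.47 − 1 = 0.0659.

6.59%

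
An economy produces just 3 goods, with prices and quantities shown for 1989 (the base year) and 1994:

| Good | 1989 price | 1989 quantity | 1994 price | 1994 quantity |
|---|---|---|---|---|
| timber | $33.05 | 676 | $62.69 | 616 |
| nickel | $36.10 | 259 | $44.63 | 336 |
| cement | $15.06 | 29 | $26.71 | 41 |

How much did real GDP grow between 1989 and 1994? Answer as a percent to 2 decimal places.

3.04%

Real GDP 1989 = Nominal GDP 1989 = 33.05·676 + 36.10·259 + 15.06·29 = 32128.44.
Real GDP 1994 (at 1989 prices) = 33.05·616 + 36.10·336 + 15.06·41 = 33105.86.
Real growth = 33105.86/32128.44 − 1 = 0.0304.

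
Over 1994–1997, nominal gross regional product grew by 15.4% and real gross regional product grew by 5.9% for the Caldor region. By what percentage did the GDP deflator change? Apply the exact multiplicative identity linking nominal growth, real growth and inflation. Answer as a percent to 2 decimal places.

(1 + g_nom) = (1 + g_real)(1 + π), so π = 1.1540 / 1.0590 − 1 = 0.08971.

8.97%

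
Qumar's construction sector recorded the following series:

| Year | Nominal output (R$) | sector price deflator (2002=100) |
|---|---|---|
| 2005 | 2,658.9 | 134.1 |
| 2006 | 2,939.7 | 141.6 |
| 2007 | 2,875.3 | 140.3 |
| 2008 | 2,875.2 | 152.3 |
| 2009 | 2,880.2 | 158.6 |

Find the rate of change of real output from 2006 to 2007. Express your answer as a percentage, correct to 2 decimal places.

-1.28%

Real output 2006 = 2939.7/1.416 = 2076.06.
Real output 2007 = 2875.3/1.403 = 2049.39.
Change = 2049.39/2076.06 − 1 = -0.0128.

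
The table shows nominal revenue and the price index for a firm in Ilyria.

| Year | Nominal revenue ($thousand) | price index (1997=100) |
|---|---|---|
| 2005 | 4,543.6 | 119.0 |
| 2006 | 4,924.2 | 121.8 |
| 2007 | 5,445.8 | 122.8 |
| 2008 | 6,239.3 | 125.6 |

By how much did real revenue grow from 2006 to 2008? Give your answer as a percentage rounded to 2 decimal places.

22.87%

Real revenue 2006 = 4924.2/1.218 = 4042.86.
Real revenue 2008 = 6239.3/1.256 = 4967.60.
Change = 4967.60/4042.86 − 1 = 0.2287.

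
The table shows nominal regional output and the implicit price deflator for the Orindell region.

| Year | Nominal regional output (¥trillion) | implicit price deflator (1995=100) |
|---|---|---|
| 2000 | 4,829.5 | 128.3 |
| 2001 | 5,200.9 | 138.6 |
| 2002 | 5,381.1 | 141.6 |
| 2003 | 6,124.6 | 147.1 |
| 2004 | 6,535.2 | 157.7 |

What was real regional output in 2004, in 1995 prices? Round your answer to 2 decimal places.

Real regional output 2004 = 6535.2 / 1.577 = 4144.07.

¥4,144.07 trillion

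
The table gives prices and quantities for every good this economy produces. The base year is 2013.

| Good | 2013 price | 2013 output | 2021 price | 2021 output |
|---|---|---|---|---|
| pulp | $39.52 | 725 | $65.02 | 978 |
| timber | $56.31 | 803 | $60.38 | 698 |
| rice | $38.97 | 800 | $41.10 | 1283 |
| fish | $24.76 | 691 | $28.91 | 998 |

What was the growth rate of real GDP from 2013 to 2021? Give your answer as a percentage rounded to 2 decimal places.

Real GDP 2013 = Nominal GDP 2013 = 39.52·725 + 56.31·803 + 38.97·800 + 24.76·691 = 122154.09.
Real GDP 2021 (at 2013 prices) = 39.52·978 + 56.31·698 + 38.97·1283 + 24.76·998 = 152663.93.
Real growth = 152663.93/122154.09 − 1 = 0.2498.

24.98%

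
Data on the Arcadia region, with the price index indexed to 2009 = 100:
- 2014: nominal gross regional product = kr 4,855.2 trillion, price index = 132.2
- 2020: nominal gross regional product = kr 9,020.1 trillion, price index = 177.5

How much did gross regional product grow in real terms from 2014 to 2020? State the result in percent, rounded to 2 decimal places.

Deflate each year: 2014 → 4855.2/1.322 = 3672.62; 2020 → 9020.1/1.775 = 5081.75.
So real gross regional product changed by 5081.75/3672.62 − 1 = 0.3837, i.e. 38.37%.

38.37%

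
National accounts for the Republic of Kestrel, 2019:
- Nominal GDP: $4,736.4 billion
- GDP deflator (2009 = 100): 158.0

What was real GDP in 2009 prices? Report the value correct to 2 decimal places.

$2,997.72 billion

Real GDP = Nominal / (GDP deflator/100) = 4736.4 / 1.580 = 2997.72.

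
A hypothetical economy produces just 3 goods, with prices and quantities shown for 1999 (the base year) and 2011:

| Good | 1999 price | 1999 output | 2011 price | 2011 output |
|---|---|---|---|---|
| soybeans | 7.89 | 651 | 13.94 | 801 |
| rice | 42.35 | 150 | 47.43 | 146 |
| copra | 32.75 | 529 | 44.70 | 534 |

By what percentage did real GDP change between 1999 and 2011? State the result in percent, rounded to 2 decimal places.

4.09%

Real GDP 1999 = Nominal GDP 1999 = 7.89·651 + 42.35·150 + 32.75·529 = 28813.64.
Real GDP 2011 (at 1999 prices) = 7.89·801 + 42.35·146 + 32.75·534 = 29991.49.
Real growth = 29991.49/28813.64 − 1 = 0.0409.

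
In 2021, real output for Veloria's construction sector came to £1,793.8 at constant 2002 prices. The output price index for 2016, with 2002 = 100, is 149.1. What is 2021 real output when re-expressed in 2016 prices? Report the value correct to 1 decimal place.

Real output in 2016 prices = Real output in 2002 prices × (P_2016/P_2002) = 1793.8 × 1.491 = 2674.56.

£2,674.6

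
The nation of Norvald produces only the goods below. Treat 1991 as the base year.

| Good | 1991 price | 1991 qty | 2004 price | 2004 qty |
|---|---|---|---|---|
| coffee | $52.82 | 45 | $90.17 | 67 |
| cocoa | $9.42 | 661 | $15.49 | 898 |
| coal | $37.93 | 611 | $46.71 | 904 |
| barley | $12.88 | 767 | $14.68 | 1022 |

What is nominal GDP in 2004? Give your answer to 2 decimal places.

$77180.21

Nominal GDP 2004 = Σ (p_2004 × q_2004) = 90.17·67 + 15.49·898 + 46.71·904 + 14.68·1022 = 77180.21.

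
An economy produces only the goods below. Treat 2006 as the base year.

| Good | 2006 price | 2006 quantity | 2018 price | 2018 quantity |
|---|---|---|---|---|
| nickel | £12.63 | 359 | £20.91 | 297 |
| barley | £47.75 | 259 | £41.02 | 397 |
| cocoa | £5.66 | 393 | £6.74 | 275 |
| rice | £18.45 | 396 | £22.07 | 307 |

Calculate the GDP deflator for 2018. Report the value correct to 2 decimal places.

104.00

Nominal GDP 2018 = 20.91·297 + 41.02·397 + 6.74·275 + 22.07·307 = 31124.20.
Real GDP 2018 (at 2006 prices) = 12.63·297 + 47.75·397 + 5.66·275 + 18.45·307 = 29928.51.
Deflator = Nominal/Real × 100 = 31124.20/29928.51 × 100 = 103.995.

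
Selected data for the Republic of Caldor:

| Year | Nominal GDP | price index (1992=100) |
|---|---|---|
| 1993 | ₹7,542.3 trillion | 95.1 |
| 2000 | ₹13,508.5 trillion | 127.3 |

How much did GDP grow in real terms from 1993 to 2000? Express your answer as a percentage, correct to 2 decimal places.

33.80%

Real GDP 1993 = 7542.3 / 0.951 = 7930.91.
Real GDP 2000 = 13508.5 / 1.273 = 10611.55.
Real growth = 10611.55 / 7930.91 − 1 = 0.3380.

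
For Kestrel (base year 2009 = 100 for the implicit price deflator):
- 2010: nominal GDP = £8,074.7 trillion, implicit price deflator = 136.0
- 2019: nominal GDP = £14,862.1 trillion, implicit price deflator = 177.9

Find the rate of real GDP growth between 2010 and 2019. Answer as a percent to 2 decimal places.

Deflate each year: 2010 → 8074.7/1.360 = 5937.28; 2019 → 14862.1/1.779 = 8354.19.
So real GDP changed by 8354.19/5937.28 − 1 = 0.4071, i.e. 40.71%.

40.71%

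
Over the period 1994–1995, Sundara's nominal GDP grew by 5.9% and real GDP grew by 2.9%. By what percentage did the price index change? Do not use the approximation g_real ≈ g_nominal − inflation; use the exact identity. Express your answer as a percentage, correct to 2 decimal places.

2.92%

(1 + g_nom) = (1 + g_real)(1 + π), so π = 1.0590 / 1.0290 − 1 = 0.02915.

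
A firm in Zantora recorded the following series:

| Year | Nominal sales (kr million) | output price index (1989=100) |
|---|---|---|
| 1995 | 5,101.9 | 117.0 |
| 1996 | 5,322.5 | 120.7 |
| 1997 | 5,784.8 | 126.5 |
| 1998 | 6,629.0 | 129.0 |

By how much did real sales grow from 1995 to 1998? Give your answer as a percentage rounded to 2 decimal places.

17.85%

Real sales 1995 = 5101.9/1.170 = 4360.60.
Real sales 1998 = 6629.0/1.290 = 5138.76.
Change = 5138.76/4360.60 − 1 = 0.1785.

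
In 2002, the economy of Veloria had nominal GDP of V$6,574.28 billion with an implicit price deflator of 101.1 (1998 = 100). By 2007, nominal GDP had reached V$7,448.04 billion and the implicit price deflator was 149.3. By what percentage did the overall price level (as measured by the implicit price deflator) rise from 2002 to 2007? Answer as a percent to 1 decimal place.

Price-level change = 149.3 / 101.1 − 1 = 0.4768.

47.7%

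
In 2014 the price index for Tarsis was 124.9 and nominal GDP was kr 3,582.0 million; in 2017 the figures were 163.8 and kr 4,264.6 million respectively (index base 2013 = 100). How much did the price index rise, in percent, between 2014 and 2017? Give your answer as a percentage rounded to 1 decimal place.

Price-level change = 163.8 / 124.9 − 1 = 0.3114.

31.1%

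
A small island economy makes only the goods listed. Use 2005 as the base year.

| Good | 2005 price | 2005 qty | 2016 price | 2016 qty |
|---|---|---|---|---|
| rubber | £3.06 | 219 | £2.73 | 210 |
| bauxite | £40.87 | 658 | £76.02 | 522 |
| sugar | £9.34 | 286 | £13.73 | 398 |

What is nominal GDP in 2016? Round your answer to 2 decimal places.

Nominal GDP 2016 = Σ (p_2016 × q_2016) = 2.73·210 + 76.02·522 + 13.73·398 = 45720.28.

£45720.28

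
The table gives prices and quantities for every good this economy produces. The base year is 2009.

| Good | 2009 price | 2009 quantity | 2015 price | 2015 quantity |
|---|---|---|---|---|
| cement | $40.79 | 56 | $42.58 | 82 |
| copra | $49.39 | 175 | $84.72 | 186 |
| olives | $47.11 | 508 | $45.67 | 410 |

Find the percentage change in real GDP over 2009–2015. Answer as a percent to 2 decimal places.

-8.64%

Real GDP 2009 = Nominal GDP 2009 = 40.79·56 + 49.39·175 + 47.11·508 = 34859.37.
Real GDP 2015 (at 2009 prices) = 40.79·82 + 49.39·186 + 47.11·410 = 31846.42.
Real growth = 31846.42/34859.37 − 1 = -0.0864.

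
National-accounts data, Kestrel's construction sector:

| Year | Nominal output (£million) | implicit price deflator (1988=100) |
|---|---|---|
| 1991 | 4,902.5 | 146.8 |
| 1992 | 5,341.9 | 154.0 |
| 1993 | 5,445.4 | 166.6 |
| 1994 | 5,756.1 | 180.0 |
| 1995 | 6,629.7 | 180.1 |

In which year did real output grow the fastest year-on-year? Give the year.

1992: real = 5341.9/1.540 = 3468.77; growth vs 1991 (3339.58) = 3.87%.
1993: real = 5445.4/1.666 = 3268.55; growth vs 1992 (3468.77) = -5.77%.
1994: real = 5756.1/1.800 = 3197.83; growth vs 1993 (3268.55) = -2.16%.
1995: real = 6629.7/1.801 = 3681.12; growth vs 1994 (3197.83) = 15.11%.

1995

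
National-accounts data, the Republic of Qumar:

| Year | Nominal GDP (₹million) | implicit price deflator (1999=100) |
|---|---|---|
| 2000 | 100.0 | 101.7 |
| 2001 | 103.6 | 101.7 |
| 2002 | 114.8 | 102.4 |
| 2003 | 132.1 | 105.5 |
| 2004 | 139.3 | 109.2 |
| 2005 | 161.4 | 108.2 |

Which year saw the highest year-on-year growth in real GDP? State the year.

2005

2001: real = 103.6/1.017 = 101.87; growth vs 2000 (98.33) = 3.60%.
2002: real = 114.8/1.024 = 112.11; growth vs 2001 (101.87) = 10.05%.
2003: real = 132.1/1.055 = 125.21; growth vs 2002 (112.11) = 11.68%.
2004: real = 139.3/1.092 = 127.56; growth vs 2003 (125.21) = 1.88%.
2005: real = 161.4/1.082 = 149.17; growth vs 2004 (127.56) = 16.94%.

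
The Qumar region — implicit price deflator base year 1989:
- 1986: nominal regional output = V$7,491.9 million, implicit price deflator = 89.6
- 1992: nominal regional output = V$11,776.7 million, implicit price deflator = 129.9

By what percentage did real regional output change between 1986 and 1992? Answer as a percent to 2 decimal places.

Deflate each year: 1986 → 7491.9/0.896 = 8361.50; 1992 → 11776.7/1.299 = 9065.97.
So real regional output changed by 9065.97/8361.50 − 1 = 0.0843, i.e. 8.43%.

8.43%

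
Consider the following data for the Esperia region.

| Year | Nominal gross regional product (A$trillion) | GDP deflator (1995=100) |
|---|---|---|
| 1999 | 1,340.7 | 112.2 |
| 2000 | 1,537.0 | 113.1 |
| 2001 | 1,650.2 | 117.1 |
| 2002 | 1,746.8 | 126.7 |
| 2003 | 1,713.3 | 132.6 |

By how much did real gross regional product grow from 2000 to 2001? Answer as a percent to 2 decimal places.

Real gross regional product 2000 = 1537.0/1.131 = 1358.97.
Real gross regional product 2001 = 1650.2/1.171 = 1409.22.
Change = 1409.22/1358.97 − 1 = 0.0370.

3.70%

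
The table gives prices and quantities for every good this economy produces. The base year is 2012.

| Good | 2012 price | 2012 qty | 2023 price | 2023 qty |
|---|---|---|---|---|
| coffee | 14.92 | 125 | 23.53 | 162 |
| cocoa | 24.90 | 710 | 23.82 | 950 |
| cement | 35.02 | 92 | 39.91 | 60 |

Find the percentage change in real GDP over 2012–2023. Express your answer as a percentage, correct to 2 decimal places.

Real GDP 2012 = Nominal GDP 2012 = 14.92·125 + 24.90·710 + 35.02·92 = 22765.84.
Real GDP 2023 (at 2012 prices) = 14.92·162 + 24.90·950 + 35.02·60 = 28173.24.
Real growth = 28173.24/22765.84 − 1 = 0.2375.

23.75%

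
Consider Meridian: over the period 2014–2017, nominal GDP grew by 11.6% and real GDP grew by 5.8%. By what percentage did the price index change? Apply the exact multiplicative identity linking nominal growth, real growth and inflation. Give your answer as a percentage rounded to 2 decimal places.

5.48%

(1 + g_nom) = (1 + g_real)(1 + π), so π = 1.1160 / 1.0580 − 1 = 0.05482.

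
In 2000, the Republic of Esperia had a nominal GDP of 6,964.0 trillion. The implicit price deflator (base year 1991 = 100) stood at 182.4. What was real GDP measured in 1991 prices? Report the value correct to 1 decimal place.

Real GDP = Nominal / (implicit price deflator/100) = 6964.0 / 1.824 = 3817.98.

3,818.0 trillion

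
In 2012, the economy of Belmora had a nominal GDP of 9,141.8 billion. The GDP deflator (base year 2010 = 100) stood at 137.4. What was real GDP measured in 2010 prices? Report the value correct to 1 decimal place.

6,653.4 billion

Real GDP = Nominal / (GDP deflator/100) = 9141.8 / 1.374 = 6653.42.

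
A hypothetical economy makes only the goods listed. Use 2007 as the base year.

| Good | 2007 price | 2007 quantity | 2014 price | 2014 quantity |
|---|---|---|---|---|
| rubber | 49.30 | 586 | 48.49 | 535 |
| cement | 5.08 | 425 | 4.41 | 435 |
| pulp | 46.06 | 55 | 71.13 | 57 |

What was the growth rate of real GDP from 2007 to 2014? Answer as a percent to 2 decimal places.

-7.06%

Real GDP 2007 = Nominal GDP 2007 = 49.30·586 + 5.08·425 + 46.06·55 = 33582.10.
Real GDP 2014 (at 2007 prices) = 49.30·535 + 5.08·435 + 46.06·57 = 31210.72.
Real growth = 31210.72/33582.10 − 1 = -0.0706.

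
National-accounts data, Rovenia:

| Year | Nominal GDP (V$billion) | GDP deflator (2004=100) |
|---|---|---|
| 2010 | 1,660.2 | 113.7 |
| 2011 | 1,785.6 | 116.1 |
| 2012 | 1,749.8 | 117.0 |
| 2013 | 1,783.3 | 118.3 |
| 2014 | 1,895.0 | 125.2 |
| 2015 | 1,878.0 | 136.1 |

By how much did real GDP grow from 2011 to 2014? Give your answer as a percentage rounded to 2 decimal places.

-1.59%

Real GDP 2011 = 1785.6/1.161 = 1537.98.
Real GDP 2014 = 1895.0/1.252 = 1513.58.
Change = 1513.58/1537.98 − 1 = -0.0159.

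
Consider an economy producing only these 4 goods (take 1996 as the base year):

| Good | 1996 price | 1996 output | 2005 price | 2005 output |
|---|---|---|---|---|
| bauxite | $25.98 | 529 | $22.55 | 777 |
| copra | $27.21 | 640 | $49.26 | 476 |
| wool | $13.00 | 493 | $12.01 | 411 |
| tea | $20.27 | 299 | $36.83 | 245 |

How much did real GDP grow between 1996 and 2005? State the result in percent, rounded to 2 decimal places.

-0.41%

Real GDP 1996 = Nominal GDP 1996 = 25.98·529 + 27.21·640 + 13.00·493 + 20.27·299 = 43627.55.
Real GDP 2005 (at 1996 prices) = 25.98·777 + 27.21·476 + 13.00·411 + 20.27·245 = 43447.57.
Real growth = 43447.57/43627.55 − 1 = -0.0041.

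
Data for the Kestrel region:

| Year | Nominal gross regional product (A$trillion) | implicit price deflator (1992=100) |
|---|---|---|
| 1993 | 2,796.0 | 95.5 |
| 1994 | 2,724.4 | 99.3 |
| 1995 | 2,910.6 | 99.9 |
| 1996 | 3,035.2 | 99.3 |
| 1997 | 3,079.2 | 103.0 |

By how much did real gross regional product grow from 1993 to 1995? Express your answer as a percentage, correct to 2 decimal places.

Real gross regional product 1993 = 2796.0/0.955 = 2927.75.
Real gross regional product 1995 = 2910.6/0.999 = 2913.51.
Change = 2913.51/2927.75 − 1 = -0.0049.

-0.49%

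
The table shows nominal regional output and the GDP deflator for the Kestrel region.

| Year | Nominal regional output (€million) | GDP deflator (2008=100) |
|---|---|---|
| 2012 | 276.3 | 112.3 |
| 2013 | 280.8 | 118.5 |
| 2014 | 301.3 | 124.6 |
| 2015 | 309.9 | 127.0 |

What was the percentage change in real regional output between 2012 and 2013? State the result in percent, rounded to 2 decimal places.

Real regional output 2012 = 276.3/1.123 = 246.04.
Real regional output 2013 = 280.8/1.185 = 236.96.
Change = 236.96/246.04 − 1 = -0.0369.

-3.69%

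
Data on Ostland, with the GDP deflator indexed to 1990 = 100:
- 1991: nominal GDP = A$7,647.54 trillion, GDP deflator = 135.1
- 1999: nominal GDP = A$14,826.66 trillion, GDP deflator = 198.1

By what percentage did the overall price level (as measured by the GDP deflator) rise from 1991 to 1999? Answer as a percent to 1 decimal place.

46.6%

Price-level change = 198.1 / 135.1 − 1 = 0.4663.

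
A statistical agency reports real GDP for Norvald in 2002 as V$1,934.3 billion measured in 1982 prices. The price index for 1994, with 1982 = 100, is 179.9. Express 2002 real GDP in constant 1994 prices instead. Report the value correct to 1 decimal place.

V$3,479.8 billion

Real GDP in 1994 prices = Real GDP in 1982 prices × (P_1994/P_1982) = 1934.3 × 1.799 = 3479.81.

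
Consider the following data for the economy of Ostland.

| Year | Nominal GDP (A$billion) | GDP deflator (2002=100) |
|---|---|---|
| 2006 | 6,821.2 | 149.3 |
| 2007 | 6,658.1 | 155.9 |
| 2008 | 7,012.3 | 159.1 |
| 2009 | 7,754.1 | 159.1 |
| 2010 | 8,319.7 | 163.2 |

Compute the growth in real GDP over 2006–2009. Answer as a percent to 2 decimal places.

6.67%

Real GDP 2006 = 6821.2/1.493 = 4568.79.
Real GDP 2009 = 7754.1/1.591 = 4873.73.
Change = 4873.73/4568.79 − 1 = 0.0667.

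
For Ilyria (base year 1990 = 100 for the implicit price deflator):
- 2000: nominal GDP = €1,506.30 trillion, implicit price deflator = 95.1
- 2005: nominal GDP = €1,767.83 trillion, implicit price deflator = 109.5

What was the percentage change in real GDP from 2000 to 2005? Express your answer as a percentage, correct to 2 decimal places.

1.93%

Real GDP 2000 = 1506.30 / 0.951 = 1583.91.
Real GDP 2005 = 1767.83 / 1.095 = 1614.46.
Real growth = 1614.46 / 1583.91 − 1 = 0.0193.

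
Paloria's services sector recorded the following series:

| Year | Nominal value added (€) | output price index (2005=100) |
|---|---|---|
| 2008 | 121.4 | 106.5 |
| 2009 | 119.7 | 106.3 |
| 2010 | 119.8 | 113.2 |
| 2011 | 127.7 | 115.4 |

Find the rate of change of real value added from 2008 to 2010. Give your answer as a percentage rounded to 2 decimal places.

-7.16%

Real value added 2008 = 121.4/1.065 = 113.99.
Real value added 2010 = 119.8/1.132 = 105.83.
Change = 105.83/113.99 − 1 = -0.0716.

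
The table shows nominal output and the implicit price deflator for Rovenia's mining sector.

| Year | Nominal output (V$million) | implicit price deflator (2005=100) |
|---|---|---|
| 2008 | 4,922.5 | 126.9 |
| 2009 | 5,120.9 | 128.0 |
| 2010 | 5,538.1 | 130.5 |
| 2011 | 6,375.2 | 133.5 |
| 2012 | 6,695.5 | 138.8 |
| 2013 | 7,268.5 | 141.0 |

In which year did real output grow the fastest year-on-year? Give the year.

2011

2009: real = 5120.9/1.280 = 4000.70; growth vs 2008 (3879.04) = 3.14%.
2010: real = 5538.1/1.305 = 4243.75; growth vs 2009 (4000.70) = 6.08%.
2011: real = 6375.2/1.335 = 4775.43; growth vs 2010 (4243.75) = 12.53%.
2012: real = 6695.5/1.388 = 4823.85; growth vs 2011 (4775.43) = 1.01%.
2013: real = 7268.5/1.410 = 5154.96; growth vs 2012 (4823.85) = 6.86%.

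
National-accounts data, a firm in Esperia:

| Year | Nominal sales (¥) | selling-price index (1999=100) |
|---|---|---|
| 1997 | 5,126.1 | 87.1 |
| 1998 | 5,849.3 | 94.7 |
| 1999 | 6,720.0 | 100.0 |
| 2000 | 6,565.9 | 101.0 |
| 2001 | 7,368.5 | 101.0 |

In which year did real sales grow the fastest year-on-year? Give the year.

1998: real = 5849.3/0.947 = 6176.66; growth vs 1997 (5885.30) = 4.95%.
1999: real = 6720.0/1.000 = 6720.00; growth vs 1998 (6176.66) = 8.80%.
2000: real = 6565.9/1.010 = 6500.89; growth vs 1999 (6720.00) = -3.26%.
2001: real = 7368.5/1.010 = 7295.54; growth vs 2000 (6500.89) = 12.22%.

2001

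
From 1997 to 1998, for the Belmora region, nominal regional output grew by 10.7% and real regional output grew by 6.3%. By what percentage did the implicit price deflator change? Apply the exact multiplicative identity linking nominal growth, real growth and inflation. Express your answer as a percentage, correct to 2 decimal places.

(1 + g_nom) = (1 + g_real)(1 + π), so π = 1.1070 / 1.0630 − 1 = 0.04139.

4.14%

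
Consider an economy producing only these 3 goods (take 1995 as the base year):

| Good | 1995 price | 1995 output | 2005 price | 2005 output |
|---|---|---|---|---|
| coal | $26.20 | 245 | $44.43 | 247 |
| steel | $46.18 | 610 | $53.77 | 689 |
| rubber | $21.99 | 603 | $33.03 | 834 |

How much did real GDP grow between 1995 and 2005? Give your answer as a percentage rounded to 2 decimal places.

18.35%

Real GDP 1995 = Nominal GDP 1995 = 26.20·245 + 46.18·610 + 21.99·603 = 47848.77.
Real GDP 2005 (at 1995 prices) = 26.20·247 + 46.18·689 + 21.99·834 = 56629.08.
Real growth = 56629.08/47848.77 − 1 = 0.1835.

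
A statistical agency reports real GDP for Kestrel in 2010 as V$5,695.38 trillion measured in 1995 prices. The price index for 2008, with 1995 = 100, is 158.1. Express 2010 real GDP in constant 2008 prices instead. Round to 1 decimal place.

Real GDP in 2008 prices = Real GDP in 1995 prices × (P_2008/P_1995) = 5695.38 × 1.581 = 9004.40.

V$9,004.4 trillion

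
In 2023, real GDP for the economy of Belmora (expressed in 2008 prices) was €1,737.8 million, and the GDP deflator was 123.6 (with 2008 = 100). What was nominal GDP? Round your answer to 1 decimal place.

Nominal GDP = Real × (GDP deflator/100) = 1737.8 × 1.236 = 2147.92.

€2,147.9 million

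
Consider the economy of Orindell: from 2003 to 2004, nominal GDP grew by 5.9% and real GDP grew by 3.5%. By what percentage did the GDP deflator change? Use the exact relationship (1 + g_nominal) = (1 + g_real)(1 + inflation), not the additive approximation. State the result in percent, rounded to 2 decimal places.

(1 + g_nom) = (1 + g_real)(1 + π), so π = 1.0590 / 1.0350 − 1 = 0.02319.

2.32%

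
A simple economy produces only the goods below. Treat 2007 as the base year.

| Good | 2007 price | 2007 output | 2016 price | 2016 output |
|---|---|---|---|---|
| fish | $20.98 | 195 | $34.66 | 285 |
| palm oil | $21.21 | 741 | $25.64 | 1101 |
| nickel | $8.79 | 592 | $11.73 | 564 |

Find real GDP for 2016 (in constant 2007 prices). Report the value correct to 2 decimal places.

Real GDP 2016 = Σ (p_2007 × q_2016) = 20.98·285 + 21.21·1101 + 8.79·564 = 34289.07.

$34289.07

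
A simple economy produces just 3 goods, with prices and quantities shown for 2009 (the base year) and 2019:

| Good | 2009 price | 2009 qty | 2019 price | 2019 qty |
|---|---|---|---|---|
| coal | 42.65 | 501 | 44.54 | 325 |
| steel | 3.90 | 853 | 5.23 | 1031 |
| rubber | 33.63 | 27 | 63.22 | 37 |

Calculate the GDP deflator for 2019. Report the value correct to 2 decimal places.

Nominal GDP 2019 = 44.54·325 + 5.23·1031 + 63.22·37 = 22206.77.
Real GDP 2019 (at 2009 prices) = 42.65·325 + 3.90·1031 + 33.63·37 = 19126.46.
Deflator = Nominal/Real × 100 = 22206.77/19126.46 × 100 = 116.105.

116.10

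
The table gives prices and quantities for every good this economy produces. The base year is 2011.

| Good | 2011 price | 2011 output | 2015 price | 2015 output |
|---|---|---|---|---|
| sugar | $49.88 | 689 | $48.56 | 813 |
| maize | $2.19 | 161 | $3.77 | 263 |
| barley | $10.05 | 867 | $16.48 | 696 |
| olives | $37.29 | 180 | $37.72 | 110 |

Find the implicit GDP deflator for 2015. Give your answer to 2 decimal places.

107.40

Nominal GDP 2015 = 48.56·813 + 3.77·263 + 16.48·696 + 37.72·110 = 56090.07.
Real GDP 2015 (at 2011 prices) = 49.88·813 + 2.19·263 + 10.05·696 + 37.29·110 = 52225.11.
Deflator = Nominal/Real × 100 = 56090.07/52225.11 × 100 = 107.401.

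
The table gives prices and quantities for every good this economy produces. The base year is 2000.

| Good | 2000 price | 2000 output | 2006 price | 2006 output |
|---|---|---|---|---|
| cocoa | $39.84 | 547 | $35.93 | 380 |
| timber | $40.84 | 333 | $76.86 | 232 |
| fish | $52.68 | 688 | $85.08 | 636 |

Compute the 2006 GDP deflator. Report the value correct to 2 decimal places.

Nominal GDP 2006 = 35.93·380 + 76.86·232 + 85.08·636 = 85595.80.
Real GDP 2006 (at 2000 prices) = 39.84·380 + 40.84·232 + 52.68·636 = 58118.56.
Deflator = Nominal/Real × 100 = 85595.80/58118.56 × 100 = 147.278.

147.28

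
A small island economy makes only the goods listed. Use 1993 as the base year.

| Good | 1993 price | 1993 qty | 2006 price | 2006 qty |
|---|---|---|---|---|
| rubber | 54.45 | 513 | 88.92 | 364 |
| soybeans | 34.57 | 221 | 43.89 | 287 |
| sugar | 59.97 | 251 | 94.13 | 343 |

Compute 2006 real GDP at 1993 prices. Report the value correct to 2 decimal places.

50311.10

Real GDP 2006 = Σ (p_1993 × q_2006) = 54.45·364 + 34.57·287 + 59.97·343 = 50311.10.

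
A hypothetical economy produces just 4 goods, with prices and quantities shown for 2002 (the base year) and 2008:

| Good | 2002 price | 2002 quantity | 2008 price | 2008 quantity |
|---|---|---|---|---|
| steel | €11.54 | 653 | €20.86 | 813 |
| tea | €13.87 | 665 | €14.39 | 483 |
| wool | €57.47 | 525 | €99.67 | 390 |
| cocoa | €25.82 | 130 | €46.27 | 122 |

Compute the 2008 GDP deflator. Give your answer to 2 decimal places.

164.31

Nominal GDP 2008 = 20.86·813 + 14.39·483 + 99.67·390 + 46.27·122 = 68425.79.
Real GDP 2008 (at 2002 prices) = 11.54·813 + 13.87·483 + 57.47·390 + 25.82·122 = 41644.57.
Deflator = Nominal/Real × 100 = 68425.79/41644.57 × 100 = 164.309.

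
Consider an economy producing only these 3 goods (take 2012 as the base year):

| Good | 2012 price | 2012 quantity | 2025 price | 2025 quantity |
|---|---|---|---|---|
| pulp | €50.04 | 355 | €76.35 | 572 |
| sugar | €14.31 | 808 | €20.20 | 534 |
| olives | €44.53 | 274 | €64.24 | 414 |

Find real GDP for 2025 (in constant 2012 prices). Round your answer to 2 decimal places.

€54699.84

Real GDP 2025 = Σ (p_2012 × q_2025) = 50.04·572 + 14.31·534 + 44.53·414 = 54699.84.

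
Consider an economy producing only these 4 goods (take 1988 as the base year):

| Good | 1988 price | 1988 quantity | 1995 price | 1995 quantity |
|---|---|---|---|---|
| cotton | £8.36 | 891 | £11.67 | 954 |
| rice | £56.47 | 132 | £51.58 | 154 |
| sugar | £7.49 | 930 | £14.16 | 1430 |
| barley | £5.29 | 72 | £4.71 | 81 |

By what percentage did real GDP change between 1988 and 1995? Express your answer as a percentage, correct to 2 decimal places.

25.00%

Real GDP 1988 = Nominal GDP 1988 = 8.36·891 + 56.47·132 + 7.49·930 + 5.29·72 = 22249.38.
Real GDP 1995 (at 1988 prices) = 8.36·954 + 56.47·154 + 7.49·1430 + 5.29·81 = 27811.01.
Real growth = 27811.01/22249.38 − 1 = 0.2500.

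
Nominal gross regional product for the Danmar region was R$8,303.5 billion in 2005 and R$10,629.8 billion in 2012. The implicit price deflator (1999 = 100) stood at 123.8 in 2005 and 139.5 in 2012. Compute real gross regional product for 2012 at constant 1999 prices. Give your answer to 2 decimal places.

Real gross regional product = Nominal / (implicit price deflator/100) = 10629.8 / 1.395 = 7619.93.

R$7,619.93 billion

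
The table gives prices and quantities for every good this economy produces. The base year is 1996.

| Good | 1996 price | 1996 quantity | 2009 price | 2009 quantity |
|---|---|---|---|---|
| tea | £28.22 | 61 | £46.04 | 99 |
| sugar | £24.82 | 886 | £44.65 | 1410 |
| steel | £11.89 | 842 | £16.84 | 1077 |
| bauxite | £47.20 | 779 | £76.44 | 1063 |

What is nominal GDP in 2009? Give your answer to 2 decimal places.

£166906.86

Nominal GDP 2009 = Σ (p_2009 × q_2009) = 46.04·99 + 44.65·1410 + 16.84·1077 + 76.44·1063 = 166906.86.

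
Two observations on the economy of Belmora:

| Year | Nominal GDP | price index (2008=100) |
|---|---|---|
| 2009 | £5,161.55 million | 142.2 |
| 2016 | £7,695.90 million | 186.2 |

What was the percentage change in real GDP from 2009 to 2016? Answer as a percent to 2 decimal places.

13.87%

Real GDP 2009 = 5161.55 / 1.422 = 3629.78.
Real GDP 2016 = 7695.90 / 1.862 = 4133.14.
Real growth = 4133.14 / 3629.78 − 1 = 0.1387.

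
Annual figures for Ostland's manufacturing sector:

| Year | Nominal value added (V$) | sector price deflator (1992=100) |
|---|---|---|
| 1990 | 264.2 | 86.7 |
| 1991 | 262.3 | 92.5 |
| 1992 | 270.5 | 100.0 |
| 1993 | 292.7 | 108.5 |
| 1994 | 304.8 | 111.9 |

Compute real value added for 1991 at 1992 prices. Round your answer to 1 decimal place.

V$283.6

Real value added 1991 = 262.3 / 0.925 = 283.57.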